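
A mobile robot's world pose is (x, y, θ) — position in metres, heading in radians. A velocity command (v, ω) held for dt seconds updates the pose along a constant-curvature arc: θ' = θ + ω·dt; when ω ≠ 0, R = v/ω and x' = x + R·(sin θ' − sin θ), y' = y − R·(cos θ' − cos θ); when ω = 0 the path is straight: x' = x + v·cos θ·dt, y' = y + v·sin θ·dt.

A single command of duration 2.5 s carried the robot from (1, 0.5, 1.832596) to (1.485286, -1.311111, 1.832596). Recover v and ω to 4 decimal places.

v = -0.7500, ω = 0.0000

Δθ = 1.832596 − 1.832596 = 0.000000
ω = Δθ/dt = 0.000000/2.5 = 0.0000
ω = 0 → v = (Δx·cos θ + Δy·sin θ)/dt = -0.7500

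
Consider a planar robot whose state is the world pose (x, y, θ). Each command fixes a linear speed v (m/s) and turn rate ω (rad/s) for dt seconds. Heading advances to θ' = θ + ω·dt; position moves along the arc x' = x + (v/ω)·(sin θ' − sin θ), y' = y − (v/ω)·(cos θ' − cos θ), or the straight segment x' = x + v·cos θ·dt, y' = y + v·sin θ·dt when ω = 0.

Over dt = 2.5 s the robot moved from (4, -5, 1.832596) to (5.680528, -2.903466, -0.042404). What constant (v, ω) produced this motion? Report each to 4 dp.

Δθ = -0.042404 − 1.832596 = -1.875000
ω = Δθ/dt = -1.875000/2.5 = -0.7500
R = −Δy/(cos θ' − cos θ) = -1.6667
v = R·ω = -1.6667·-0.7500 = 1.2500

v = 1.2500, ω = -0.7500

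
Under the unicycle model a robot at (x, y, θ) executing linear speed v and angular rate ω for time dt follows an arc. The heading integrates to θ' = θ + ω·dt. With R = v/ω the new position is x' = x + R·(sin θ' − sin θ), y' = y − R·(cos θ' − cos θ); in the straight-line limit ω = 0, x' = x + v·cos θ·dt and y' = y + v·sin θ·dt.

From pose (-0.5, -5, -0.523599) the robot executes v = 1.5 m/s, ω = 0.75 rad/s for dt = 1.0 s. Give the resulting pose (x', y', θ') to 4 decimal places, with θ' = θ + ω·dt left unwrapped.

θ' = -0.5236 + 0.75·1.0 = 0.2264
R = v/ω = 1.5/0.75 = 2.0000
x' = -0.5 + 2.0000·(sin 0.2264 − sin -0.5236) = 0.9489
y' = -5 − 2.0000·(cos 0.2264 − cos -0.5236) = -5.2169

(0.9489, -5.2169, 0.2264)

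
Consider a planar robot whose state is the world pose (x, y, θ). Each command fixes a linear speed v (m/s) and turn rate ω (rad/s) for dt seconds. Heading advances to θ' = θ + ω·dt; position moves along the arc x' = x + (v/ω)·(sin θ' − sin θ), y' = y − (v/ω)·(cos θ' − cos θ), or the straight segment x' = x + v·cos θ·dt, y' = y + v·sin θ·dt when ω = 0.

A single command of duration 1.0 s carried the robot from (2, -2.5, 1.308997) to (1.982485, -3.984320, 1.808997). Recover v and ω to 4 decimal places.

v = -1.5000, ω = 0.5000

Δθ = 1.808997 − 1.308997 = 0.500000
ω = Δθ/dt = 0.500000/1.0 = 0.5000
R = −Δy/(cos θ' − cos θ) = -3.0000
v = R·ω = -3.0000·0.5000 = -1.5000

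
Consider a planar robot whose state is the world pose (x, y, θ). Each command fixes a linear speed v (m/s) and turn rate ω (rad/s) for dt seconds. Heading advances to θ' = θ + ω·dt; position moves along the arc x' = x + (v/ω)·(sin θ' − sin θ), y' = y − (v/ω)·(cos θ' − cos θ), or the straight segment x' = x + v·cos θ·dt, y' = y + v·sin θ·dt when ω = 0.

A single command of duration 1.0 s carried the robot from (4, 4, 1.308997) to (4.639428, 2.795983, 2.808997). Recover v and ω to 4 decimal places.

Δθ = 2.808997 − 1.308997 = 1.500000
ω = Δθ/dt = 1.500000/1.0 = 1.5000
R = −Δy/(cos θ' − cos θ) = -1.0000
v = R·ω = -1.0000·1.5000 = -1.5000

v = -1.5000, ω = 1.5000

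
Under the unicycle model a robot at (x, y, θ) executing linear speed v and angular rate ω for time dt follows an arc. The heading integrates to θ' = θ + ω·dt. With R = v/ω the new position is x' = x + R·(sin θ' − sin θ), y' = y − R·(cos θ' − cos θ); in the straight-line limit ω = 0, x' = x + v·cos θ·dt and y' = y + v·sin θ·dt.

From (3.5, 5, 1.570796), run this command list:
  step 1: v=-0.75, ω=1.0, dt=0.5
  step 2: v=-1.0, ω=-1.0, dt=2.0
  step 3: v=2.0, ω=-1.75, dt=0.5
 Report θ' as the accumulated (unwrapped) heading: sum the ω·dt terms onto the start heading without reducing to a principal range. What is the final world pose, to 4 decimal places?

(3.6890, 2.8163, -0.8042)

step 1: θ'=2.0708 (R=-0.7500) → pose (3.5918, 4.6404, 2.0708)
step 2: θ'=0.0708 (R=1.0000) → pose (2.7850, 3.1635, 0.0708)
step 3: θ'=-0.8042 (R=-1.1429) → pose (3.6890, 2.8163, -0.8042)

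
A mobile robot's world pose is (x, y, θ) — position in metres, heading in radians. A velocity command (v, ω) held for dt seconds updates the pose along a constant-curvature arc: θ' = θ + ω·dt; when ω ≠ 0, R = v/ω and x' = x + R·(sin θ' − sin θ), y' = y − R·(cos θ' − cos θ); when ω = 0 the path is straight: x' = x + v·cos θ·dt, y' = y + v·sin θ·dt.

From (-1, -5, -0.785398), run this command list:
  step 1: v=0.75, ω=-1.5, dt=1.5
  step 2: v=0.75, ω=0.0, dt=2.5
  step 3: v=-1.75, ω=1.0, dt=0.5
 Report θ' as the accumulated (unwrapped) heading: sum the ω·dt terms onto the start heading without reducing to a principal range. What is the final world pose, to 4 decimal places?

(-2.3534, -5.7475, -2.5354)

step 1: θ'=-3.0354 (R=-0.5000) → pose (-1.3006, -5.8507, -3.0354)
step 2: θ'=-3.0354 (straight) → pose (-3.1650, -6.0495, -3.0354)
step 3: θ'=-2.5354 (R=-1.7500) → pose (-2.3534, -5.7475, -2.5354)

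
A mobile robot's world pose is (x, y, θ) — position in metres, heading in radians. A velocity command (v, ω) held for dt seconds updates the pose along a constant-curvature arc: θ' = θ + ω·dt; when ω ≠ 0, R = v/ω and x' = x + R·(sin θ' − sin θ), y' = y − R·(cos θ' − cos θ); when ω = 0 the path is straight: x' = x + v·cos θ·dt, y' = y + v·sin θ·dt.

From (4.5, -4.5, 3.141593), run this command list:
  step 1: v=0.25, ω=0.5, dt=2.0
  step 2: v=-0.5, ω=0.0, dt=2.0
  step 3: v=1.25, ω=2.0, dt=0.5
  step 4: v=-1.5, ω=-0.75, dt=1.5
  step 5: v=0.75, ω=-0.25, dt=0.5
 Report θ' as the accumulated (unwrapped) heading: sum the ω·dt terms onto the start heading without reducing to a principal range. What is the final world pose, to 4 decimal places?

step 1: θ'=4.1416 (R=0.5000) → pose (4.0793, -4.7298, 4.1416)
step 2: θ'=4.1416 (straight) → pose (4.6196, -3.8884, 4.1416)
step 3: θ'=5.1416 (R=0.6250) → pose (4.5772, -4.4862, 5.1416)
step 4: θ'=4.0166 (R=2.0000) → pose (4.8607, -2.3719, 4.0166)
step 5: θ'=3.8916 (R=-3.0000) → pose (4.6030, -2.6439, 3.8916)

(4.6030, -2.6439, 3.8916)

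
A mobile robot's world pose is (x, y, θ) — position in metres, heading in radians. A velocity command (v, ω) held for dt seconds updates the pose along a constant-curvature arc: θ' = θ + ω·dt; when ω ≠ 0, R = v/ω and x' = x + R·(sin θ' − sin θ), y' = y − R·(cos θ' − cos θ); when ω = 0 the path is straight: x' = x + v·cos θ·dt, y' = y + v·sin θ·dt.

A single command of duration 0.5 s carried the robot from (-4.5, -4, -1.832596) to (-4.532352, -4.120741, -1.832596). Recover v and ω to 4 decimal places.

Δθ = -1.832596 − -1.832596 = 0.000000
ω = Δθ/dt = 0.000000/0.5 = 0.0000
ω = 0 → v = (Δx·cos θ + Δy·sin θ)/dt = 0.2500

v = 0.2500, ω = 0.0000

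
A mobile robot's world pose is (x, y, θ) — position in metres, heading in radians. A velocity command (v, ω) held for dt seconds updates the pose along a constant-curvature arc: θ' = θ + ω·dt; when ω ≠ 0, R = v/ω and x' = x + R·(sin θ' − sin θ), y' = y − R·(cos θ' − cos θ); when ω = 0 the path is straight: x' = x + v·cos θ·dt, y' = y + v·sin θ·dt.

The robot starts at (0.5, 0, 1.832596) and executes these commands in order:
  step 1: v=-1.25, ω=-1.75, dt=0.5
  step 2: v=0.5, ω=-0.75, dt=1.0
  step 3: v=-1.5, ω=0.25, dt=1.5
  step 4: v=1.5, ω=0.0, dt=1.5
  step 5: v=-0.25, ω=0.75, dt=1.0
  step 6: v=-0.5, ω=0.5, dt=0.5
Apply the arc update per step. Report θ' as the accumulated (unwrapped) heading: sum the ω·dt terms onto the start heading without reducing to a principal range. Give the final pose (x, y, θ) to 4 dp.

(0.4476, -0.3977, 1.5826)

step 1: θ'=0.9576 (R=0.7143) → pose (0.3942, -0.5959, 0.9576)
step 2: θ'=0.2076 (R=-0.6667) → pose (0.8020, -0.3272, 0.2076)
step 3: θ'=0.5826 (R=-6.0000) → pose (-1.2625, -1.1882, 0.5826)
step 4: θ'=0.5826 (straight) → pose (0.6163, 0.0497, 0.5826)
step 5: θ'=1.3326 (R=-0.3333) → pose (0.4758, -0.1500, 1.3326)
step 6: θ'=1.5826 (R=-1.0000) → pose (0.4476, -0.3977, 1.5826)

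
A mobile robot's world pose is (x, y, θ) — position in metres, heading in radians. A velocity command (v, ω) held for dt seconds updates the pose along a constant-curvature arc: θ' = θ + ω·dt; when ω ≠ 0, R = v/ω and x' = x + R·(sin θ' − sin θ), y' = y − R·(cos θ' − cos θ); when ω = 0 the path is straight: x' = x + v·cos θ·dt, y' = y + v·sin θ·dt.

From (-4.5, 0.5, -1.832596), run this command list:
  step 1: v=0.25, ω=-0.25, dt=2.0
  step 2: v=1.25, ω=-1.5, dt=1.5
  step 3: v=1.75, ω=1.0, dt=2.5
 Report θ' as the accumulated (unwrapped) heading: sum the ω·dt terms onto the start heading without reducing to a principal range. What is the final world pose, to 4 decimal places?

(-9.4327, 1.1665, -2.0826)

step 1: θ'=-2.3326 (R=-1.0000) → pose (-4.7423, 0.0686, -2.3326)
step 2: θ'=-4.5826 (R=-0.8333) → pose (-6.1717, 0.5359, -4.5826)
step 3: θ'=-2.0826 (R=1.7500) → pose (-9.4327, 1.1665, -2.0826)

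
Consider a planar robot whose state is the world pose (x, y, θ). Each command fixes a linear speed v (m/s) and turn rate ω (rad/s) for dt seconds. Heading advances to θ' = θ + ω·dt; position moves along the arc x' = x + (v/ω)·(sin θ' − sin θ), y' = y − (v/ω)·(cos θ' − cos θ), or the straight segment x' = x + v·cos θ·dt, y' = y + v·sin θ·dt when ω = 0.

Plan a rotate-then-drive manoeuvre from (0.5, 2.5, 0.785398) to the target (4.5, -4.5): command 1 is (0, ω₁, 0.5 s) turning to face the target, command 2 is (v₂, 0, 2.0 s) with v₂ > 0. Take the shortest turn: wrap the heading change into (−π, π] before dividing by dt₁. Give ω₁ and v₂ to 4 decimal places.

ω₁ = -3.6741, v₂ = 4.0311

heading to target = atan2(-4.5−2.5, 4.5−0.5) = -1.0517
Δθ = wrap(-1.0517 − 0.7854) = -1.8370; ω₁ = Δθ/dt₁ = -3.6741
distance = √((4.5−0.5)² + (-4.5−2.5)²) = 8.0623; v₂ = distance/dt₂ = 4.0311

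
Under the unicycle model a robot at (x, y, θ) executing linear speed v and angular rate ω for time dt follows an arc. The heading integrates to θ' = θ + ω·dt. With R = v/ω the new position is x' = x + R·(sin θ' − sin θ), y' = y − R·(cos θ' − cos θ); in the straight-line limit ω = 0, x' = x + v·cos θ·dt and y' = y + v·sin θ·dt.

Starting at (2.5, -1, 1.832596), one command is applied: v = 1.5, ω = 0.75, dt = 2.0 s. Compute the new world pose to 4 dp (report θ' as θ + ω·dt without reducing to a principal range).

(0.1885, 0.4460, 3.3326)

θ' = 1.8326 + 0.75·2.0 = 3.3326
R = v/ω = 1.5/0.75 = 2.0000
x' = 2.5 + 2.0000·(sin 3.3326 − sin 1.8326) = 0.1885
y' = -1 − 2.0000·(cos 3.3326 − cos 1.8326) = 0.4460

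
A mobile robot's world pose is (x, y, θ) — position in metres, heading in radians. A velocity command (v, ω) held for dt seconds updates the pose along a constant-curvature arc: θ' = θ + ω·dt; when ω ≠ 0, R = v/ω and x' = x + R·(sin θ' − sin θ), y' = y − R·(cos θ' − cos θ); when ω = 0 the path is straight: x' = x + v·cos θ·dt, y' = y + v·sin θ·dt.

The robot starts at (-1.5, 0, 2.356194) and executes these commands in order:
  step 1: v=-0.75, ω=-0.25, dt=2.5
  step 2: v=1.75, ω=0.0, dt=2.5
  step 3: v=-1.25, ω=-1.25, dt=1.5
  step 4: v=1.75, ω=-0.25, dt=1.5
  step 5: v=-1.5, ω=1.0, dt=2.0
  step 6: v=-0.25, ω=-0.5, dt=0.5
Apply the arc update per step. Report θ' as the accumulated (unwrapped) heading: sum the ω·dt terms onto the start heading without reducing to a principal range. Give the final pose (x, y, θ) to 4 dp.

(-2.2856, -0.6118, 1.2312)

step 1: θ'=1.7312 (R=3.0000) → pose (-0.6598, -1.6422, 1.7312)
step 2: θ'=1.7312 (straight) → pose (-1.3586, 2.6767, 1.7312)
step 3: θ'=-0.1438 (R=1.0000) → pose (-2.4890, 1.5273, -0.1438)
step 4: θ'=-0.5188 (R=-7.0000) → pose (-0.0213, 0.6784, -0.5188)
step 5: θ'=1.4812 (R=-1.5000) → pose (-2.2591, -0.4900, 1.4812)
step 6: θ'=1.2312 (R=0.5000) → pose (-2.2856, -0.6118, 1.2312)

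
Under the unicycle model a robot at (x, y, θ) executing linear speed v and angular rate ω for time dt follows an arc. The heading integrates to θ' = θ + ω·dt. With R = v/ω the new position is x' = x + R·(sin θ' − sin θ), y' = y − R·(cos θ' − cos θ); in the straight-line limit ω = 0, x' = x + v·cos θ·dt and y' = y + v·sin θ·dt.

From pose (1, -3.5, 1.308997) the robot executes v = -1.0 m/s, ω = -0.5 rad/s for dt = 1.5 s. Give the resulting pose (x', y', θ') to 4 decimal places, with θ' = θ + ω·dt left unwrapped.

(0.1288, -4.6779, 0.5590)

θ' = 1.3090 + -0.5·1.5 = 0.5590
R = v/ω = -1.0/-0.5 = 2.0000
x' = 1 + 2.0000·(sin 0.5590 − sin 1.3090) = 0.1288
y' = -3.5 − 2.0000·(cos 0.5590 − cos 1.3090) = -4.6779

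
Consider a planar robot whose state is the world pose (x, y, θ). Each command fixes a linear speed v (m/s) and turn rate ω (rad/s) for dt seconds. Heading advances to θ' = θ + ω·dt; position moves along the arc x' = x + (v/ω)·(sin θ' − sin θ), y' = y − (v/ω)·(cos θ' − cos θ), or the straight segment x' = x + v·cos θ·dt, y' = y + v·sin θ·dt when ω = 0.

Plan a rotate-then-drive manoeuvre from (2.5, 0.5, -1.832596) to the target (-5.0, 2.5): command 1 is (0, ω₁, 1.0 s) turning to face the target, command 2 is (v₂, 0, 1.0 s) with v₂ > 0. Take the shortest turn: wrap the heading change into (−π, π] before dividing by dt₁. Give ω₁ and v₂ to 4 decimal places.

ω₁ = -1.5696, v₂ = 7.7621

heading to target = atan2(2.5−0.5, -5−2.5) = 2.8810
Δθ = wrap(2.8810 − -1.8326) = -1.5696; ω₁ = Δθ/dt₁ = -1.5696
distance = √((-5−2.5)² + (2.5−0.5)²) = 7.7621; v₂ = distance/dt₂ = 7.7621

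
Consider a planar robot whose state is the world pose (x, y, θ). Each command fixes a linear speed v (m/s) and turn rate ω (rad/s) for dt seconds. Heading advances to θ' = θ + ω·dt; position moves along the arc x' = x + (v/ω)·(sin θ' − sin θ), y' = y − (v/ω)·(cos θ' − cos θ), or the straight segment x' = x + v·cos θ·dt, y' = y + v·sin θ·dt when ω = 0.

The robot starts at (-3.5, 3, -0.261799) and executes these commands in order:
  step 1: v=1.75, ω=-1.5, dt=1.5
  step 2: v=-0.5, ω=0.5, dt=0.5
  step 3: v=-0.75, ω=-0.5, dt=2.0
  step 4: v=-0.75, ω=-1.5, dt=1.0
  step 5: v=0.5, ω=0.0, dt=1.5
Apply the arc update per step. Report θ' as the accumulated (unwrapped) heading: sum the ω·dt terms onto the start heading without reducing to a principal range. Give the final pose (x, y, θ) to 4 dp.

(-1.1209, 1.8623, -4.7618)

step 1: θ'=-2.5118 (R=-1.1667) → pose (-3.1148, 0.9302, -2.5118)
step 2: θ'=-2.2618 (R=-1.0000) → pose (-2.9332, 1.1011, -2.2618)
step 3: θ'=-3.2618 (R=1.5000) → pose (-1.5974, 1.6343, -3.2618)
step 4: θ'=-4.7618 (R=0.5000) → pose (-1.1580, 1.1132, -4.7618)
step 5: θ'=-4.7618 (straight) → pose (-1.1209, 1.8623, -4.7618)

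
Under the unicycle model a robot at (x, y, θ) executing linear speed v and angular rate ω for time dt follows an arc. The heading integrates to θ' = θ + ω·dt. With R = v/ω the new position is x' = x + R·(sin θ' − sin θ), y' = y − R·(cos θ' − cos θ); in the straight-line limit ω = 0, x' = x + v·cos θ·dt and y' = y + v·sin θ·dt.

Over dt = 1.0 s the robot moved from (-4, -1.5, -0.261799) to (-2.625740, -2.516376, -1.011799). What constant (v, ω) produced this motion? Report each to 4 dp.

Δθ = -1.011799 − -0.261799 = -0.750000
ω = Δθ/dt = -0.750000/1.0 = -0.7500
R = Δx/(sin θ' − sin θ) = -2.3333
v = R·ω = -2.3333·-0.7500 = 1.7500

v = 1.7500, ω = -0.7500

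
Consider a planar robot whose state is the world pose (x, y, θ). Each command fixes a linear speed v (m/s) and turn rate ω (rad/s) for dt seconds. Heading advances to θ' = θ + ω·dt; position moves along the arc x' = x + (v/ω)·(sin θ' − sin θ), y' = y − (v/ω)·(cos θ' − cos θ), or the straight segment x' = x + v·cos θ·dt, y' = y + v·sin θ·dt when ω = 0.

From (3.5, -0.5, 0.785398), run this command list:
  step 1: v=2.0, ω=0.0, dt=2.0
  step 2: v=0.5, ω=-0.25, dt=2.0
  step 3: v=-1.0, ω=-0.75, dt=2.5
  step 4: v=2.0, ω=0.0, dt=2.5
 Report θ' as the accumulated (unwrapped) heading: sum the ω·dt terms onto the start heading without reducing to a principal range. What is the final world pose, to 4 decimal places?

step 1: θ'=0.7854 (straight) → pose (6.3284, 2.3284, 0.7854)
step 2: θ'=0.2854 (R=-2.0000) → pose (7.1796, 2.8333, 0.2854)
step 3: θ'=-1.5896 (R=1.3333) → pose (5.4711, 4.1378, -1.5896)
step 4: θ'=-1.5896 (straight) → pose (5.3771, -0.8613, -1.5896)

(5.3771, -0.8613, -1.5896)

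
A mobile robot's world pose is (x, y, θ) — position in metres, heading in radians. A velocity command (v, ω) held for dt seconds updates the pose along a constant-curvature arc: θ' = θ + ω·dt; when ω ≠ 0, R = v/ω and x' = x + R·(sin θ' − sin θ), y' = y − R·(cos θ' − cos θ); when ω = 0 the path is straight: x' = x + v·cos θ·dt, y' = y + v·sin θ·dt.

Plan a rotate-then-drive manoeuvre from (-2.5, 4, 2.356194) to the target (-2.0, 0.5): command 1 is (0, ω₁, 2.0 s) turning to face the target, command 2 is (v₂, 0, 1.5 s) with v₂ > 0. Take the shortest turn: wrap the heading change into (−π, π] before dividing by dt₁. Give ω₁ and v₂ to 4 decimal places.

heading to target = atan2(0.5−4, -2−-2.5) = -1.4289
Δθ = wrap(-1.4289 − 2.3562) = 2.4981; ω₁ = Δθ/dt₁ = 1.2490
distance = √((-2−-2.5)² + (0.5−4)²) = 3.5355; v₂ = distance/dt₂ = 2.3570

ω₁ = 1.2490, v₂ = 2.3570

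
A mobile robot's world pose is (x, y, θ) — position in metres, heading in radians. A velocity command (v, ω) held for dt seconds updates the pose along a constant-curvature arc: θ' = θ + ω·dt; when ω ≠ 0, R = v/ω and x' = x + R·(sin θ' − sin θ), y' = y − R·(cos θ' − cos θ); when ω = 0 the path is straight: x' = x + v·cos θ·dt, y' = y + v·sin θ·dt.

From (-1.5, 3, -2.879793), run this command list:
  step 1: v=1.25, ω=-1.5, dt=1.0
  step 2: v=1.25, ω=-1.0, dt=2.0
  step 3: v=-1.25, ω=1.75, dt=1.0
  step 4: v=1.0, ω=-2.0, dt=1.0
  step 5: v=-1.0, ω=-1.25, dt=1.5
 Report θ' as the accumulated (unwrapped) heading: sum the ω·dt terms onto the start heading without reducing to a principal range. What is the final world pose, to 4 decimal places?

step 1: θ'=-4.3798 (R=-0.8333) → pose (-2.5033, 3.5329, -4.3798)
step 2: θ'=-6.3798 (R=-1.2500) → pose (-1.2013, 5.1852, -6.3798)
step 3: θ'=-4.6298 (R=-0.7143) → pose (-1.9820, 4.4153, -4.6298)
step 4: θ'=-6.6298 (R=-0.5000) → pose (-1.3139, 4.9268, -6.6298)
step 5: θ'=-8.5048 (R=0.8000) → pose (-1.6786, 6.1639, -8.5048)

(-1.6786, 6.1639, -8.5048)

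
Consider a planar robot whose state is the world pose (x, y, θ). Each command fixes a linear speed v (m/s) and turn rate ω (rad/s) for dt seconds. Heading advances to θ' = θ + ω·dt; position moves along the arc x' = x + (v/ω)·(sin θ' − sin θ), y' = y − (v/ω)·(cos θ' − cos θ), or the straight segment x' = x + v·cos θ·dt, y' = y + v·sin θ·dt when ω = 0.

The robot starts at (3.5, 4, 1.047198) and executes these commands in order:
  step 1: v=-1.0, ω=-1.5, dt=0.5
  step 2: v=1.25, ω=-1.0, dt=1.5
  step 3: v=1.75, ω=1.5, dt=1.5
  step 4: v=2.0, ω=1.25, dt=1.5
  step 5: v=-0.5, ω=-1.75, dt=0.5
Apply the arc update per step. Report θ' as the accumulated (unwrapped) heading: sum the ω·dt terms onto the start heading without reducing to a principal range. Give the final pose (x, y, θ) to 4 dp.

step 1: θ'=0.2972 (R=0.6667) → pose (3.1179, 3.6959, 0.2972)
step 2: θ'=-1.2028 (R=-1.2500) → pose (4.6502, 2.9504, -1.2028)
step 3: θ'=1.0472 (R=1.1667) → pose (6.7492, 2.7867, 1.0472)
step 4: θ'=2.9222 (R=1.6000) → pose (5.7117, 5.1484, 2.9222)
step 5: θ'=2.0472 (R=0.2857) → pose (5.9035, 5.0005, 2.0472)

(5.9035, 5.0005, 2.0472)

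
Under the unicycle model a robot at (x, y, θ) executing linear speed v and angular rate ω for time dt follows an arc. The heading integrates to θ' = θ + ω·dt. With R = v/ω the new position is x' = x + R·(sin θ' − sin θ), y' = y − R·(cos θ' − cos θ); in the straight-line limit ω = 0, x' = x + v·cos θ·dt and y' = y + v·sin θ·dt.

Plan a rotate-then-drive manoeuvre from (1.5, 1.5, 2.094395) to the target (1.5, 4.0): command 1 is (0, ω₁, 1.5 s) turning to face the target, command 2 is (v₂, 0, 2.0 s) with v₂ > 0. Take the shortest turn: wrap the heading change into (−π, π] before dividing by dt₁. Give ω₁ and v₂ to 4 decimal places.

heading to target = atan2(4−1.5, 1.5−1.5) = 1.5708
Δθ = wrap(1.5708 − 2.0944) = -0.5236; ω₁ = Δθ/dt₁ = -0.3491
distance = √((1.5−1.5)² + (4−1.5)²) = 2.5000; v₂ = distance/dt₂ = 1.2500

ω₁ = -0.3491, v₂ = 1.2500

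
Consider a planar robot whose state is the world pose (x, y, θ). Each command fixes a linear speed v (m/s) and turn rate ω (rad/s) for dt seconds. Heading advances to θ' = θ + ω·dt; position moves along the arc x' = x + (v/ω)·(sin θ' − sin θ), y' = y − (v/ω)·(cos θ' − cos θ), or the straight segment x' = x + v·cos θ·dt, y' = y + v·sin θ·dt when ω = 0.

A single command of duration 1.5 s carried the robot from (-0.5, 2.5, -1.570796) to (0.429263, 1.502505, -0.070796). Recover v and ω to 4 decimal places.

v = 1.0000, ω = 1.0000

Δθ = -0.070796 − -1.570796 = 1.500000
ω = Δθ/dt = 1.500000/1.5 = 1.0000
R = −Δy/(cos θ' − cos θ) = 1.0000
v = R·ω = 1.0000·1.0000 = 1.0000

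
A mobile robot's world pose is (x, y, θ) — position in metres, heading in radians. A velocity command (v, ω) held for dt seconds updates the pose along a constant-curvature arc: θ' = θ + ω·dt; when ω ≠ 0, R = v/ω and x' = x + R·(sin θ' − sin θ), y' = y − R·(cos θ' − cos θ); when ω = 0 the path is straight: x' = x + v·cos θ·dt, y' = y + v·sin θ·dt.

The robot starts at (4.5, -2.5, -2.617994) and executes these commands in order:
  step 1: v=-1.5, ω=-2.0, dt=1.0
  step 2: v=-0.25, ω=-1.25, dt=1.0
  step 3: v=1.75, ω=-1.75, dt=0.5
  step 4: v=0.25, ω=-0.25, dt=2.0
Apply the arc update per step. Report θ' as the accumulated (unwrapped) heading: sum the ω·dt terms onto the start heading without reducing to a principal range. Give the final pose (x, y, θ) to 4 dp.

(6.7257, -3.6220, -7.2430)

step 1: θ'=-4.6180 (R=0.7500) → pose (5.6217, -3.0788, -4.6180)
step 2: θ'=-5.8680 (R=0.2000) → pose (5.5032, -3.2807, -5.8680)
step 3: θ'=-6.7430 (R=-1.0000) → pose (6.3504, -3.2996, -6.7430)
step 4: θ'=-7.2430 (R=-1.0000) → pose (6.7257, -3.6220, -7.2430)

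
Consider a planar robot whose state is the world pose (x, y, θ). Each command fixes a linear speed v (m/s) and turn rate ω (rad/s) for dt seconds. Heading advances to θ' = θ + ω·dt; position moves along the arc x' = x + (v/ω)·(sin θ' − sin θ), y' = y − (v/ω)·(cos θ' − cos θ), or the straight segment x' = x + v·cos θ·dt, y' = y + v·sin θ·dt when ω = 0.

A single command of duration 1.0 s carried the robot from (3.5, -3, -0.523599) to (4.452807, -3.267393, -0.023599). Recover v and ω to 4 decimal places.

v = 1.0000, ω = 0.5000

Δθ = -0.023599 − -0.523599 = 0.500000
ω = Δθ/dt = 0.500000/1.0 = 0.5000
R = Δx/(sin θ' − sin θ) = 2.0000
v = R·ω = 2.0000·0.5000 = 1.0000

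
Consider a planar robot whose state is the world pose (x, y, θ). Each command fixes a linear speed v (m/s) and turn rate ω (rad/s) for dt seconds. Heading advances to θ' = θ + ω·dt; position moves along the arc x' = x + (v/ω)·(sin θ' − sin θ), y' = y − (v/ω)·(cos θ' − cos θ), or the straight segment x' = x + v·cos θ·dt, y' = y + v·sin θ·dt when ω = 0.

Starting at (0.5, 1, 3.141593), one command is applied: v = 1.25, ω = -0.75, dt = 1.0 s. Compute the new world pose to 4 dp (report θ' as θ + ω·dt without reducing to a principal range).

θ' = 3.1416 + -0.75·1.0 = 2.3916
R = v/ω = 1.25/-0.75 = -1.6667
x' = 0.5 + -1.6667·(sin 2.3916 − sin 3.1416) = -0.6361
y' = 1 − -1.6667·(cos 2.3916 − cos 3.1416) = 1.4472

(-0.6361, 1.4472, 2.3916)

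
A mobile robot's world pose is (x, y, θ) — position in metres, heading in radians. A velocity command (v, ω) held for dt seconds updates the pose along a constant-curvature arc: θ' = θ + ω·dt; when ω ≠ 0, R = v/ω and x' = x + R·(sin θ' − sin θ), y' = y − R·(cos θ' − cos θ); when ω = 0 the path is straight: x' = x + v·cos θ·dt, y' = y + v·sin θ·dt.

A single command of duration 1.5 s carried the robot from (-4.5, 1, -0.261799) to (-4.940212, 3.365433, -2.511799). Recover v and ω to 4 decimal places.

v = -2.0000, ω = -1.5000

Δθ = -2.511799 − -0.261799 = -2.250000
ω = Δθ/dt = -2.250000/1.5 = -1.5000
R = −Δy/(cos θ' − cos θ) = 1.3333
v = R·ω = 1.3333·-1.5000 = -2.0000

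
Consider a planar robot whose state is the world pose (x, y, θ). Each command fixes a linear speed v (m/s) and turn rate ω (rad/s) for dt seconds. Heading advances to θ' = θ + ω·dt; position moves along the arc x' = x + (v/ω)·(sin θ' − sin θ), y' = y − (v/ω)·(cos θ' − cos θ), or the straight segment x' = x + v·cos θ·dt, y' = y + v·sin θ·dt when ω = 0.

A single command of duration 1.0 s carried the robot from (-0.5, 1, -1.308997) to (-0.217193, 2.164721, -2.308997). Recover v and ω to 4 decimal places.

Δθ = -2.308997 − -1.308997 = -1.000000
ω = Δθ/dt = -1.000000/1.0 = -1.0000
R = −Δy/(cos θ' − cos θ) = 1.2500
v = R·ω = 1.2500·-1.0000 = -1.2500

v = -1.2500, ω = -1.0000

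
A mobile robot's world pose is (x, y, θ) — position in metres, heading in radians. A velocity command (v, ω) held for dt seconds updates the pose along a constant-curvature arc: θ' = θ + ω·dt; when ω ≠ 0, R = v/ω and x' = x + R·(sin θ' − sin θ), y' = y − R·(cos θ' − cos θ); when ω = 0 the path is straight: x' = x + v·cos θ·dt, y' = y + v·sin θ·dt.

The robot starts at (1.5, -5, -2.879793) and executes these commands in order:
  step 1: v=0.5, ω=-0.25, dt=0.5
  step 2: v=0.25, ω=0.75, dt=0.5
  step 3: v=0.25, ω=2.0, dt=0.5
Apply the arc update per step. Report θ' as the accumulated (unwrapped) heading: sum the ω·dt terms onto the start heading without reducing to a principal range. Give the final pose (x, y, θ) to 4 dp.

(1.0738, -5.1907, -1.6298)

step 1: θ'=-3.0048 (R=-2.0000) → pose (1.2551, -5.0495, -3.0048)
step 2: θ'=-2.6298 (R=0.3333) → pose (1.1373, -5.0891, -2.6298)
step 3: θ'=-1.6298 (R=0.1250) → pose (1.0738, -5.1907, -1.6298)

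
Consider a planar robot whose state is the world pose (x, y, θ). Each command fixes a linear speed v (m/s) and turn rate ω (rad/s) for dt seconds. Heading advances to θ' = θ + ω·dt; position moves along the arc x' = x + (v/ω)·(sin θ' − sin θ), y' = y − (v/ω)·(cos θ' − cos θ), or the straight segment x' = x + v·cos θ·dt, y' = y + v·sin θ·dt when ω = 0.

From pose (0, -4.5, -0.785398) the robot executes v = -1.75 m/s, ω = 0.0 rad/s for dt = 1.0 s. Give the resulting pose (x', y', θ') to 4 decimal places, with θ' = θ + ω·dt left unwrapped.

(-1.2374, -3.2626, -0.7854)

θ' = -0.7854 + 0.0·1.0 = -0.7854
ω = 0 → straight: x' = 0 + -1.75·cos(-0.7854)·1.0 = -1.2374
y' = -4.5 + -1.75·sin(-0.7854)·1.0 = -3.2626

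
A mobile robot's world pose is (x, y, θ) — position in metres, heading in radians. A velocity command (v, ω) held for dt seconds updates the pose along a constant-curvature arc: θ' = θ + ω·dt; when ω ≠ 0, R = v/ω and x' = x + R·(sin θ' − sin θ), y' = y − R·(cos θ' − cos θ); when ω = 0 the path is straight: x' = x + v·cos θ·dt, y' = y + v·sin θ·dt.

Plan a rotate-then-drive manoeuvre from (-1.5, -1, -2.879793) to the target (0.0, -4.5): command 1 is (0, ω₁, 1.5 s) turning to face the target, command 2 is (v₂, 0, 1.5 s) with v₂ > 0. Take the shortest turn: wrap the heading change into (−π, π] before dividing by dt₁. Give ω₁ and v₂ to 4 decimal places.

heading to target = atan2(-4.5−-1, 0−-1.5) = -1.1659
Δθ = wrap(-1.1659 − -2.8798) = 1.7139; ω₁ = Δθ/dt₁ = 1.1426
distance = √((0−-1.5)² + (-4.5−-1)²) = 3.8079; v₂ = distance/dt₂ = 2.5386

ω₁ = 1.1426, v₂ = 2.5386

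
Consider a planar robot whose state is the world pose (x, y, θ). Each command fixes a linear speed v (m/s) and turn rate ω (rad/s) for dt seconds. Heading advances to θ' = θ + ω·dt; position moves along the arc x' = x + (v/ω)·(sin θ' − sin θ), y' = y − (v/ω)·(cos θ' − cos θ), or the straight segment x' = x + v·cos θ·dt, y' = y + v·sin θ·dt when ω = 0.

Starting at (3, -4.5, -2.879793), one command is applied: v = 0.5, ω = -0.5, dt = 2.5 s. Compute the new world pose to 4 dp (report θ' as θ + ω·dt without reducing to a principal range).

(1.9061, -4.0843, -4.1298)

θ' = -2.8798 + -0.5·2.5 = -4.1298
R = v/ω = 0.5/-0.5 = -1.0000
x' = 3 + -1.0000·(sin -4.1298 − sin -2.8798) = 1.9061
y' = -4.5 − -1.0000·(cos -4.1298 − cos -2.8798) = -4.0843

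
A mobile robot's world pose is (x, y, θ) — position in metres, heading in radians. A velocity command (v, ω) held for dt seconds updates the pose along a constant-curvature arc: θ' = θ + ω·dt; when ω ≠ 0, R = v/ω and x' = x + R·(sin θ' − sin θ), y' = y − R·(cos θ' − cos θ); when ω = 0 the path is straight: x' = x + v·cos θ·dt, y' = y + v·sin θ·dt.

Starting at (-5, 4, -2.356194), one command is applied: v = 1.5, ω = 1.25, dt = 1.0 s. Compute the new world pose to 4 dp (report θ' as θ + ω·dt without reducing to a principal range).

θ' = -2.3562 + 1.25·1.0 = -1.1062
R = v/ω = 1.5/1.25 = 1.2000
x' = -5 + 1.2000·(sin -1.1062 − sin -2.3562) = -5.2243
y' = 4 − 1.2000·(cos -1.1062 − cos -2.3562) = 2.6138

(-5.2243, 2.6138, -1.1062)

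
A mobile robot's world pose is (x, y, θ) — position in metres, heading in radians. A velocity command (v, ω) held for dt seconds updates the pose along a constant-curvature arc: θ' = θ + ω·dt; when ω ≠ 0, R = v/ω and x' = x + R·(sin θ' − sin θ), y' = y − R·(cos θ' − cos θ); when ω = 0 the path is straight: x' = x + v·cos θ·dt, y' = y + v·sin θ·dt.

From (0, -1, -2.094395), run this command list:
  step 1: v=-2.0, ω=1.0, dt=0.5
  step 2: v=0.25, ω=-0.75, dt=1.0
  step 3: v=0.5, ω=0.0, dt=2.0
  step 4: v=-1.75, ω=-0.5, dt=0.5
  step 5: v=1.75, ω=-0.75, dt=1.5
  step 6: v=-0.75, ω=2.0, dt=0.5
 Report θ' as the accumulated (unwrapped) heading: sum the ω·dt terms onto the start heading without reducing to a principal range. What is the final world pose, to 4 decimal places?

(-1.9732, -0.4340, -2.7194)

step 1: θ'=-1.5944 (R=-2.0000) → pose (0.2674, -0.0472, -1.5944)
step 2: θ'=-2.3444 (R=-0.3333) → pose (0.1726, -0.2722, -2.3444)
step 3: θ'=-2.3444 (straight) → pose (-0.5261, -0.9876, -2.3444)
step 4: θ'=-2.5944 (R=3.5000) → pose (0.1568, -0.4442, -2.5944)
step 5: θ'=-3.7194 (R=-2.3333) → pose (-2.3317, -0.4061, -3.7194)
step 6: θ'=-2.7194 (R=-0.3750) → pose (-1.9732, -0.4340, -2.7194)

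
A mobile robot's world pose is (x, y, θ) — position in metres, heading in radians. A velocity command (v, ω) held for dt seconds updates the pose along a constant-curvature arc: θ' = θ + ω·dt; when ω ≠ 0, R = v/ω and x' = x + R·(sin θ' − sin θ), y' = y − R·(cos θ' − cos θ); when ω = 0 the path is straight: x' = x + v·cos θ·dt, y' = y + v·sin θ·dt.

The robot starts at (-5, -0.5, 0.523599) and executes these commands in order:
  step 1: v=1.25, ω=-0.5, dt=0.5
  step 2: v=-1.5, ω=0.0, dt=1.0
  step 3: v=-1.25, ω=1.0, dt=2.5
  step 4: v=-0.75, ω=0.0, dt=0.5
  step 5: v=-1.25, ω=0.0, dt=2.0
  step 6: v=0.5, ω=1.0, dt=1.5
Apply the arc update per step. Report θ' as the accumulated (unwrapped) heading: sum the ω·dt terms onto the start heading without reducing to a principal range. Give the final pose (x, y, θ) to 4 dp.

(-3.9316, -4.3215, 4.2736)

step 1: θ'=0.2736 (R=-2.5000) → pose (-4.4255, -0.2581, 0.2736)
step 2: θ'=0.2736 (straight) → pose (-5.8697, -0.6633, 0.2736)
step 3: θ'=2.7736 (R=-1.2500) → pose (-5.9816, -3.0332, 2.7736)
step 4: θ'=2.7736 (straight) → pose (-5.6317, -3.1681, 2.7736)
step 5: θ'=2.7736 (straight) → pose (-3.2991, -4.0674, 2.7736)
step 6: θ'=4.2736 (R=0.5000) → pose (-3.9316, -4.3215, 4.2736)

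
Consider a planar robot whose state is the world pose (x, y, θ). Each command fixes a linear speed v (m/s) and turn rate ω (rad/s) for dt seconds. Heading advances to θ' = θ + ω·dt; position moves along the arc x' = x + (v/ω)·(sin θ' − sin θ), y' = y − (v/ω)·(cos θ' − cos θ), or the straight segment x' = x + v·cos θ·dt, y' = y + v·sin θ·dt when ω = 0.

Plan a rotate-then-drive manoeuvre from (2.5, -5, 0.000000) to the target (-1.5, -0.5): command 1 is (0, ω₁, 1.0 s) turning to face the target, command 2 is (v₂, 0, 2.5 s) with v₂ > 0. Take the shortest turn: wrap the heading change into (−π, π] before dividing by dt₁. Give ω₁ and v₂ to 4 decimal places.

heading to target = atan2(-0.5−-5, -1.5−2.5) = 2.2974
Δθ = wrap(2.2974 − 0.0000) = 2.2974; ω₁ = Δθ/dt₁ = 2.2974
distance = √((-1.5−2.5)² + (-0.5−-5)²) = 6.0208; v₂ = distance/dt₂ = 2.4083

ω₁ = 2.2974, v₂ = 2.4083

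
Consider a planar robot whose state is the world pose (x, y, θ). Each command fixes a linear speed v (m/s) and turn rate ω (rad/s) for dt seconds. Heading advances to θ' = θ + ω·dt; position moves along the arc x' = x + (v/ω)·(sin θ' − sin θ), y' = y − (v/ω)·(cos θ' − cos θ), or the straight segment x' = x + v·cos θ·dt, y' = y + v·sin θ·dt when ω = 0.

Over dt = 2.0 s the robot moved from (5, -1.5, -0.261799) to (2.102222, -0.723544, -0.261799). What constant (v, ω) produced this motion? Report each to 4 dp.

Δθ = -0.261799 − -0.261799 = 0.000000
ω = Δθ/dt = 0.000000/2.0 = 0.0000
ω = 0 → v = (Δx·cos θ + Δy·sin θ)/dt = -1.5000

v = -1.5000, ω = 0.0000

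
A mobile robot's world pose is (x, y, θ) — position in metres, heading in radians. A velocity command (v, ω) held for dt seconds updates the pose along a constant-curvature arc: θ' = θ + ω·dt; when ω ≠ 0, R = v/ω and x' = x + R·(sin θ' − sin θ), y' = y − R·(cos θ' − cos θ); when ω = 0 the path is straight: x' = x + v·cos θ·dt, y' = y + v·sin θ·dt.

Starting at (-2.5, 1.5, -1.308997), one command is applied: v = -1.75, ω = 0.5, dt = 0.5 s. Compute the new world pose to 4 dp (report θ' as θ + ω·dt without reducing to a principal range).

(-2.8292, 2.3082, -1.0590)

θ' = -1.3090 + 0.5·0.5 = -1.0590
R = v/ω = -1.75/0.5 = -3.5000
x' = -2.5 + -3.5000·(sin -1.0590 − sin -1.3090) = -2.8292
y' = 1.5 − -3.5000·(cos -1.0590 − cos -1.3090) = 2.3082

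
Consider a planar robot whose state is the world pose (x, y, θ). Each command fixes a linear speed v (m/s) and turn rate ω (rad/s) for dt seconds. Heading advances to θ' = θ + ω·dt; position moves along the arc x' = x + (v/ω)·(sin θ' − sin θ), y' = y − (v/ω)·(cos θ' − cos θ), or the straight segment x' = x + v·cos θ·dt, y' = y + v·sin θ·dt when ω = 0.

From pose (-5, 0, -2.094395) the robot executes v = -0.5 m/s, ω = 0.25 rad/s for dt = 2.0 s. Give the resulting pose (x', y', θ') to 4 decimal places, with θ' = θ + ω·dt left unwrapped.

θ' = -2.0944 + 0.25·2.0 = -1.5944
R = v/ω = -0.5/0.25 = -2.0000
x' = -5 + -2.0000·(sin -1.5944 − sin -2.0944) = -4.7326
y' = 0 − -2.0000·(cos -1.5944 − cos -2.0944) = 0.9528

(-4.7326, 0.9528, -1.5944)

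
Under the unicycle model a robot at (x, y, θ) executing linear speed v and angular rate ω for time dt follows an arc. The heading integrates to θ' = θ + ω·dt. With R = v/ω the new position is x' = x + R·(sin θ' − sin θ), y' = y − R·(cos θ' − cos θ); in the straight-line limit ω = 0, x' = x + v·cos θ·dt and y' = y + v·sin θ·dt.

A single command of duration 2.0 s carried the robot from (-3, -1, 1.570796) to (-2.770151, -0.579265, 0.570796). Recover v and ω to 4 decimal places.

v = 0.2500, ω = -0.5000

Δθ = 0.570796 − 1.570796 = -1.000000
ω = Δθ/dt = -1.000000/2.0 = -0.5000
R = −Δy/(cos θ' − cos θ) = -0.5000
v = R·ω = -0.5000·-0.5000 = 0.2500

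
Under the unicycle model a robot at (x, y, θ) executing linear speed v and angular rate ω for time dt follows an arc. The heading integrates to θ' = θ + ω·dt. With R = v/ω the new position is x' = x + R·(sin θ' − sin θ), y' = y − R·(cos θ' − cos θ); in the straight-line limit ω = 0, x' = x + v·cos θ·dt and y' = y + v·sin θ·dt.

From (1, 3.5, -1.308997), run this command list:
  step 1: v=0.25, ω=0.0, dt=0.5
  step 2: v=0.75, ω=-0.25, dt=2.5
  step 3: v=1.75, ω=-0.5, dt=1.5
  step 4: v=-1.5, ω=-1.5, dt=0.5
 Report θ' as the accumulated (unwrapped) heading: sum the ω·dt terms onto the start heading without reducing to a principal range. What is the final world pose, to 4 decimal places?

(-0.0565, -0.2990, -3.4340)

step 1: θ'=-1.3090 (straight) → pose (1.0324, 3.3793, -1.3090)
step 2: θ'=-1.9340 (R=-3.0000) → pose (0.9389, 1.5370, -1.9340)
step 3: θ'=-2.6840 (R=-3.5000) → pose (-0.7865, -0.3595, -2.6840)
step 4: θ'=-3.4340 (R=1.0000) → pose (-0.0565, -0.2990, -3.4340)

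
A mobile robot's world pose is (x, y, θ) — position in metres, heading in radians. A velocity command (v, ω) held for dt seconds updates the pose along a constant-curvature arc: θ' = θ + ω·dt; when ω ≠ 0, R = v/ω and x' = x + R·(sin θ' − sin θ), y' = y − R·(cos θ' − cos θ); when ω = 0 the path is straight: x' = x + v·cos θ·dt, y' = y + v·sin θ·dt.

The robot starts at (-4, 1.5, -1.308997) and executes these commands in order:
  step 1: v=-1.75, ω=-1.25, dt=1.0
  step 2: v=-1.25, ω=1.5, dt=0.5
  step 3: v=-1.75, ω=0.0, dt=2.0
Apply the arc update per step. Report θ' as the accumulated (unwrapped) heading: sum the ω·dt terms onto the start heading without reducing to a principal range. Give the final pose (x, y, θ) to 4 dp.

(-2.2408, 6.9318, -1.8090)

step 1: θ'=-2.5590 (R=1.4000) → pose (-3.4180, 3.0314, -2.5590)
step 2: θ'=-1.8090 (R=-0.8333) → pose (-3.0667, 3.5306, -1.8090)
step 3: θ'=-1.8090 (straight) → pose (-2.2408, 6.9318, -1.8090)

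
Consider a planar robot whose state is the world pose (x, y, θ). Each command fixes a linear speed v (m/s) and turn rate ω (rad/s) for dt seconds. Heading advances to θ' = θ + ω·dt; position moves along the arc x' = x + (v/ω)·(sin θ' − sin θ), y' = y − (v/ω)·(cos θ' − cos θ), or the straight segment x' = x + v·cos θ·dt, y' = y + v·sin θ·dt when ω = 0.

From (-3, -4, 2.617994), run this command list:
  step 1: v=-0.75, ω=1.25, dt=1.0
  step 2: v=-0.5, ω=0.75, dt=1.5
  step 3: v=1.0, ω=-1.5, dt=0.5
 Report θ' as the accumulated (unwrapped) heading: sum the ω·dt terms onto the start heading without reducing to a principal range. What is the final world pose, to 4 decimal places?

step 1: θ'=3.8680 (R=-0.6000) → pose (-2.3015, -3.9289, 3.8680)
step 2: θ'=4.9930 (R=-0.6667) → pose (-2.1037, -3.2459, 4.9930)
step 3: θ'=4.2430 (R=-0.6667) → pose (-2.1497, -3.7321, 4.2430)

(-2.1497, -3.7321, 4.2430)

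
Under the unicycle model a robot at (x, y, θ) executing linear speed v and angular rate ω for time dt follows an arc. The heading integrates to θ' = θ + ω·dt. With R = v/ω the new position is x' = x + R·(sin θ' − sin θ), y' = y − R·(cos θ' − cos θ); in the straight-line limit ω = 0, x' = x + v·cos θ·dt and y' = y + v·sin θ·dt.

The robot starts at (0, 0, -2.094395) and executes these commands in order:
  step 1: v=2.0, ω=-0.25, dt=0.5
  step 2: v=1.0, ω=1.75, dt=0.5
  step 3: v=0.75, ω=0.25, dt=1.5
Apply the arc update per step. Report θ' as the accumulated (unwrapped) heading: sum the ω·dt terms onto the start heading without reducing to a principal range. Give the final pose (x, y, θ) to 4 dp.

step 1: θ'=-2.2194 (R=-8.0000) → pose (-0.5528, -0.8326, -2.2194)
step 2: θ'=-1.3444 (R=0.5714) → pose (-0.6542, -1.3060, -1.3444)
step 3: θ'=-0.9694 (R=3.0000) → pose (-0.2044, -2.3300, -0.9694)

(-0.2044, -2.3300, -0.9694)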